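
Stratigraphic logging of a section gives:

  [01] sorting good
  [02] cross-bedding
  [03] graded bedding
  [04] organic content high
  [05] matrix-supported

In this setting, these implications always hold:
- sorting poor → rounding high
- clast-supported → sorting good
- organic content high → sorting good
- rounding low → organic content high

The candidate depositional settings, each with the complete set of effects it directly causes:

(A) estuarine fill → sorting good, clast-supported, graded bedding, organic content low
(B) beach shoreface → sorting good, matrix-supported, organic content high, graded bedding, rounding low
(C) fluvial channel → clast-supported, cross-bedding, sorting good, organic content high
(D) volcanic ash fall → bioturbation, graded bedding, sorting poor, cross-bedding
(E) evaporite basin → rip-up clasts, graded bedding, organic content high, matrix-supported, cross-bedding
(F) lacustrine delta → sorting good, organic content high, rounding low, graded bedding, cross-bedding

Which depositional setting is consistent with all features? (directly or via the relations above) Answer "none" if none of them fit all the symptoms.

E

Checking each candidate against the observations:
(A) estuarine fill — sorting good match; cross-bedding miss; graded bedding match; organic content high miss; matrix-supported miss
(B) beach shoreface — sorting good match; cross-bedding miss; graded bedding match; organic content high match; matrix-supported match
(C) fluvial channel — sorting good match; cross-bedding match; graded bedding miss; organic content high match; matrix-supported miss
(D) volcanic ash fall — fails on sorting good, organic content high, matrix-supported (predicts sorting poor, not sorting good)
(E) evaporite basin — accounts for every observation (sorting good by organic content high → sorting good)
(F) lacustrine delta — sorting good match; cross-bedding match; graded bedding match; organic content high match; matrix-supported miss
(E) is the only candidate with no mismatches.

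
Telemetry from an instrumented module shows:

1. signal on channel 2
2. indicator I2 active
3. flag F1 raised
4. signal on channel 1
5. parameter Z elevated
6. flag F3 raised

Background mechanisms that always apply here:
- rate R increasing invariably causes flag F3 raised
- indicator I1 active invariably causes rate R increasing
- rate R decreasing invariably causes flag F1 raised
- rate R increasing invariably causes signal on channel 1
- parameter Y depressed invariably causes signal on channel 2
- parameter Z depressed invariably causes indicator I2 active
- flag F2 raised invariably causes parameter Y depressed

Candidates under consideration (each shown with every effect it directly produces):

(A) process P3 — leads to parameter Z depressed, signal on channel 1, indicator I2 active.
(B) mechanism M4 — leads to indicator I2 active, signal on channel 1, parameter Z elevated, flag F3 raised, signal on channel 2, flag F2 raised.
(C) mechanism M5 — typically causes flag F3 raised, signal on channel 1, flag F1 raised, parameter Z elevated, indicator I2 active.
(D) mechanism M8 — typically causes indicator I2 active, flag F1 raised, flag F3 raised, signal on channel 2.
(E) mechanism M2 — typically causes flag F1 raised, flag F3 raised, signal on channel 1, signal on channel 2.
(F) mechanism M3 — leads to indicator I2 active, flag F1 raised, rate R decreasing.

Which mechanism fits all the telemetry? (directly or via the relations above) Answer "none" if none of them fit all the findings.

none

For each candidate, compare predicted effects to what was observed:
(A) process P3 — fails on signal on channel 2, flag F1 raised, parameter Z elevated, flag F3 raised (predicts parameter Z depressed, not parameter Z elevated)
(B) mechanism M4 — signal on channel 2 yes; indicator I2 active yes; flag F1 raised NO; signal on channel 1 yes; parameter Z elevated yes; flag F3 raised yes
(C) mechanism M5 — signal on channel 2 NO; indicator I2 active yes; flag F1 raised yes; signal on channel 1 yes; parameter Z elevated yes; flag F3 raised yes
(D) mechanism M8 — does not account for signal on channel 1, parameter Z elevated
(E) mechanism M2 — signal on channel 2 yes; indicator I2 active NO; flag F1 raised yes; signal on channel 1 yes; parameter Z elevated NO; flag F3 raised yes
(F) mechanism M3 — signal on channel 2 NO; indicator I2 active yes; flag F1 raised yes; signal on channel 1 NO; parameter Z elevated NO; flag F3 raised NO
No candidate is consistent with all observations.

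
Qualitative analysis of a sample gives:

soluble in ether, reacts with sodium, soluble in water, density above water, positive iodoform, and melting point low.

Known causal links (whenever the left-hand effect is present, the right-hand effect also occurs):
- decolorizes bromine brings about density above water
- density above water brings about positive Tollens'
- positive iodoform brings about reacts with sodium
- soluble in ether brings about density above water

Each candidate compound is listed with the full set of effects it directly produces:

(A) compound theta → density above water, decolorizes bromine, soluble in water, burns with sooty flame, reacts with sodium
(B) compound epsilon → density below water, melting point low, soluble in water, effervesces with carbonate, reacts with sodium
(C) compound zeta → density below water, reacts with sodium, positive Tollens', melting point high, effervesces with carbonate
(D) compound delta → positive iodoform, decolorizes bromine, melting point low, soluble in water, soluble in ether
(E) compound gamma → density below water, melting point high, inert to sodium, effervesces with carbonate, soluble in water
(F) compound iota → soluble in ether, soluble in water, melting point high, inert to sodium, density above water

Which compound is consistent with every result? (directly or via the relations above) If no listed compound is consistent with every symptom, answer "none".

Checking each candidate against the observations:
(A) compound theta — does not account for soluble in ether, positive iodoform, melting point low
(B) compound epsilon — fails on soluble in ether, density above water, positive iodoform (predicts density below water, not density above water)
(C) compound zeta — soluble in ether ✗; reacts with sodium ✓; soluble in water ✗; density above water ✗; positive iodoform ✗; melting point low ✗
(D) compound delta — soluble in ether ✓; reacts with sodium ✓ (via positive iodoform → reacts with sodium); soluble in water ✓; density above water ✓ (via soluble in ether → density above water); positive iodoform ✓; melting point low ✓
(E) compound gamma — soluble in ether ✗; reacts with sodium ✗; soluble in water ✓; density above water ✗; positive iodoform ✗; melting point low ✗
(F) compound iota — fails on reacts with sodium, positive iodoform, melting point low (predicts inert to sodium, not reacts with sodium; predicts melting point high, not melting point low)
(D) is the only candidate with no mismatches.

D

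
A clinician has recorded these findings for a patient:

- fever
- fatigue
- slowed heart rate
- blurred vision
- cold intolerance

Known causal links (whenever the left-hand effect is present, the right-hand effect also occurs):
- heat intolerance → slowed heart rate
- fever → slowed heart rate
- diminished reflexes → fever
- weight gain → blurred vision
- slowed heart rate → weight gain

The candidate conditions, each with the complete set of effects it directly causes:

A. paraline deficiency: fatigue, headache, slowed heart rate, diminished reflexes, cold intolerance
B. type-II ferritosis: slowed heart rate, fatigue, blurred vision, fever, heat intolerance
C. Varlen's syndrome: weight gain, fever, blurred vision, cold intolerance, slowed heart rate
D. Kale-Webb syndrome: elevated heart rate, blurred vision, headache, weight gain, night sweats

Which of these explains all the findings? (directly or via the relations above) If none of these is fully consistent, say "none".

Checking each candidate against the observations:
(A) paraline deficiency — fever + (through diminished reflexes → fever); fatigue +; slowed heart rate +; blurred vision + (through slowed heart rate → weight gain → blurred vision); cold intolerance +
(B) type-II ferritosis — fails on cold intolerance (predicts heat intolerance, not cold intolerance)
(C) Varlen's syndrome — fever +; fatigue -; slowed heart rate +; blurred vision +; cold intolerance +
(D) Kale-Webb syndrome — fever -; fatigue -; slowed heart rate -; blurred vision +; cold intolerance -
Only (A) is consistent with every observation.

A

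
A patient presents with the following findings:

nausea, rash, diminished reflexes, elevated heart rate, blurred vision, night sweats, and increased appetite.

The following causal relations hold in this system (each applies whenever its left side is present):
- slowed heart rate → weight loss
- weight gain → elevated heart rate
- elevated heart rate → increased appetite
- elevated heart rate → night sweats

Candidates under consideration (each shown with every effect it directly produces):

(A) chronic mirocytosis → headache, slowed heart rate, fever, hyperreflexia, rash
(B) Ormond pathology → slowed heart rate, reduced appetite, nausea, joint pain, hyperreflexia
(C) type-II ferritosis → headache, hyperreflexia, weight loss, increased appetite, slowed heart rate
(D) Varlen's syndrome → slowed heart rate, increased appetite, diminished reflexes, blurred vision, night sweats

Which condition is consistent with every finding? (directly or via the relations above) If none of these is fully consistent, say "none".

For each candidate, compare predicted effects to what was observed:
(A) chronic mirocytosis — fails on nausea, diminished reflexes, elevated heart rate, blurred vision, night sweats, increased appetite (predicts hyperreflexia, not diminished reflexes; predicts slowed heart rate, not elevated heart rate)
(B) Ormond pathology — fails on rash, diminished reflexes, elevated heart rate, blurred vision, night sweats, increased appetite (predicts hyperreflexia, not diminished reflexes; predicts slowed heart rate, not elevated heart rate; predicts reduced appetite, not increased appetite)
(C) type-II ferritosis — nausea miss; rash miss; diminished reflexes miss; elevated heart rate miss; blurred vision miss; night sweats miss; increased appetite match
(D) Varlen's syndrome — nausea miss; rash miss; diminished reflexes match; elevated heart rate miss; blurred vision match; night sweats match; increased appetite match
None of the listed candidates fits everything.

none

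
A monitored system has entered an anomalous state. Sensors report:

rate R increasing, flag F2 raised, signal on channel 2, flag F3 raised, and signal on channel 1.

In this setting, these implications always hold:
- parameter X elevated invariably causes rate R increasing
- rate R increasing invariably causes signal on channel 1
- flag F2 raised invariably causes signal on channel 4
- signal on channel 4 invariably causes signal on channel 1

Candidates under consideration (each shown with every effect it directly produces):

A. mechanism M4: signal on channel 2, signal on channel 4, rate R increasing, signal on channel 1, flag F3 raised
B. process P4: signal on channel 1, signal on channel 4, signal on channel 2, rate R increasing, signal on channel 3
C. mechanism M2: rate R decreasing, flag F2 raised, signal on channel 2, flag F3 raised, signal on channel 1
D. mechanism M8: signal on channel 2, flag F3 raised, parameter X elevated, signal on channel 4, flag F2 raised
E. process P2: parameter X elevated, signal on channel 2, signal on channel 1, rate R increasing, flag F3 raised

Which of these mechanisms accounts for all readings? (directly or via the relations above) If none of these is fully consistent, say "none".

D

Testing each hypothesis:
(A) mechanism M4 — rate R increasing yes; flag F2 raised NO; signal on channel 2 yes; flag F3 raised yes; signal on channel 1 yes
(B) process P4 — rate R increasing yes; flag F2 raised NO; signal on channel 2 yes; flag F3 raised NO; signal on channel 1 yes
(C) mechanism M2 — fails on rate R increasing (predicts rate R decreasing, not rate R increasing)
(D) mechanism M8 — rate R increasing yes (by parameter X elevated → rate R increasing); flag F2 raised yes; signal on channel 2 yes; flag F3 raised yes; signal on channel 1 yes (by signal on channel 4 → signal on channel 1)
(E) process P2 — rate R increasing yes; flag F2 raised NO; signal on channel 2 yes; flag F3 raised yes; signal on channel 1 yes
(D) alone accounts for all the evidence.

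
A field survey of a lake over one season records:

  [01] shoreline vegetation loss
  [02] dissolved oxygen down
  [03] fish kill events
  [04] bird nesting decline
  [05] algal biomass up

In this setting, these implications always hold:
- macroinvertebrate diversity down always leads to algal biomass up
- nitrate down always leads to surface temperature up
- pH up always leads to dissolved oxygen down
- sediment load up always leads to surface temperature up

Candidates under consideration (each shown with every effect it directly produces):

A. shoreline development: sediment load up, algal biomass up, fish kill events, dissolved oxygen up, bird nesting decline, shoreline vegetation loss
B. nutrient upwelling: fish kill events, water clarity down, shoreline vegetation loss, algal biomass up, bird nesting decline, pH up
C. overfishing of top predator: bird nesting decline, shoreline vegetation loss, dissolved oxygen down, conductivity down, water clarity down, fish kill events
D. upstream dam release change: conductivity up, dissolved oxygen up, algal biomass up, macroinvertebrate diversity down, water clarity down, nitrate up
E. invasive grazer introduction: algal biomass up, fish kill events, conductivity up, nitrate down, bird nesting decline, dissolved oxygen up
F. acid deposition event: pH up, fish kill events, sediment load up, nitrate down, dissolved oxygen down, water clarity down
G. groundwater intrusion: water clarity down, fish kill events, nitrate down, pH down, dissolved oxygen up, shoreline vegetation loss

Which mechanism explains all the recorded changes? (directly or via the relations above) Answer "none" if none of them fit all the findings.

B

Per-candidate check:
(A) shoreline development — fails on dissolved oxygen down (predicts dissolved oxygen up, not dissolved oxygen down)
(B) nutrient upwelling — accounts for every observation (dissolved oxygen down through pH up → dissolved oxygen down)
(C) overfishing of top predator — does not account for algal biomass up
(D) upstream dam release change — fails on shoreline vegetation loss, dissolved oxygen down, fish kill events, bird nesting decline (predicts dissolved oxygen up, not dissolved oxygen down)
(E) invasive grazer introduction — shoreline vegetation loss -; dissolved oxygen down -; fish kill events +; bird nesting decline +; algal biomass up +
(F) acid deposition event — does not account for shoreline vegetation loss, bird nesting decline, algal biomass up
(G) groundwater intrusion — shoreline vegetation loss +; dissolved oxygen down -; fish kill events +; bird nesting decline -; algal biomass up -
(B) is the only candidate with no mismatches.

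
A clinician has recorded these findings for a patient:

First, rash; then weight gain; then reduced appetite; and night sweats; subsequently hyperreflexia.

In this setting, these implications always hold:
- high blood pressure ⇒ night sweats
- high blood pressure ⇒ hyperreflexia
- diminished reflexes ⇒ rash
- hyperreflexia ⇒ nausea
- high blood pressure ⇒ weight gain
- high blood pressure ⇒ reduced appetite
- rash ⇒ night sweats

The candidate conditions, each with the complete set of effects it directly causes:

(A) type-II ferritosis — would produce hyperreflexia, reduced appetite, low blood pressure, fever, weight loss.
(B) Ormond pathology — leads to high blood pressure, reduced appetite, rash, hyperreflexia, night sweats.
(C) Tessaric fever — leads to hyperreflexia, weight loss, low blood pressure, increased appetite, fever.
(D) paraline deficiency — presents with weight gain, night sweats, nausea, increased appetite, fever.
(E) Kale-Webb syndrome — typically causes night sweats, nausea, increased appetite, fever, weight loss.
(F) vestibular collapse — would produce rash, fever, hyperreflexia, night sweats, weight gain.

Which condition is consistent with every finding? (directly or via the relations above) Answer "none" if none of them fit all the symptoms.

B

Testing each hypothesis:
(A) type-II ferritosis — rash -; weight gain -; reduced appetite +; night sweats -; hyperreflexia +
(B) Ormond pathology — rash +; weight gain + (via high blood pressure → weight gain); reduced appetite +; night sweats +; hyperreflexia +
(C) Tessaric fever — rash -; weight gain -; reduced appetite -; night sweats -; hyperreflexia +
(D) paraline deficiency — fails on rash, reduced appetite, hyperreflexia (predicts increased appetite, not reduced appetite)
(E) Kale-Webb syndrome — fails on rash, weight gain, reduced appetite, hyperreflexia (predicts weight loss, not weight gain; predicts increased appetite, not reduced appetite)
(F) vestibular collapse — rash +; weight gain +; reduced appetite -; night sweats +; hyperreflexia +
(B) alone accounts for all the evidence.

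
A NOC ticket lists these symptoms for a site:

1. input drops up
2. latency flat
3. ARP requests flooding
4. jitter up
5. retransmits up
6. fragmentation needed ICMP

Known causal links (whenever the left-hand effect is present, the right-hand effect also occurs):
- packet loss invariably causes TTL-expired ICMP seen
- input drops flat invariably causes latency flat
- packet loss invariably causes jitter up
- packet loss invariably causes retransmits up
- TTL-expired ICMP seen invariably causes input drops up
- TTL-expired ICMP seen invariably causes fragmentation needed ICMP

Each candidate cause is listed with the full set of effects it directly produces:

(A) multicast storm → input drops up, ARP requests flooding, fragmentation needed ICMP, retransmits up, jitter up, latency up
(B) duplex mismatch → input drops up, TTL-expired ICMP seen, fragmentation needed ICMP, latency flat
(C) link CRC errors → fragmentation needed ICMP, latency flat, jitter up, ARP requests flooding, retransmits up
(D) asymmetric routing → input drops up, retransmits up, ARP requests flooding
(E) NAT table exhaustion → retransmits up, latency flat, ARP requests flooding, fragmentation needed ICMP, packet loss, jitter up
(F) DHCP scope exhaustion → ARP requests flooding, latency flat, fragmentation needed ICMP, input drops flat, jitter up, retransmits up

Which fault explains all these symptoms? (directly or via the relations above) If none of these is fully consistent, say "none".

E

Per-candidate check:
(A) multicast storm — input drops up match; latency flat miss; ARP requests flooding match; jitter up match; retransmits up match; fragmentation needed ICMP match
(B) duplex mismatch — does not account for ARP requests flooding, jitter up, retransmits up
(C) link CRC errors — does not account for input drops up
(D) asymmetric routing — does not account for latency flat, jitter up, fragmentation needed ICMP
(E) NAT table exhaustion — input drops up match (by packet loss → TTL-expired ICMP seen → input drops up); latency flat match; ARP requests flooding match; jitter up match; retransmits up match; fragmentation needed ICMP match
(F) DHCP scope exhaustion — fails on input drops up (predicts input drops flat, not input drops up)
(E) alone accounts for all the evidence.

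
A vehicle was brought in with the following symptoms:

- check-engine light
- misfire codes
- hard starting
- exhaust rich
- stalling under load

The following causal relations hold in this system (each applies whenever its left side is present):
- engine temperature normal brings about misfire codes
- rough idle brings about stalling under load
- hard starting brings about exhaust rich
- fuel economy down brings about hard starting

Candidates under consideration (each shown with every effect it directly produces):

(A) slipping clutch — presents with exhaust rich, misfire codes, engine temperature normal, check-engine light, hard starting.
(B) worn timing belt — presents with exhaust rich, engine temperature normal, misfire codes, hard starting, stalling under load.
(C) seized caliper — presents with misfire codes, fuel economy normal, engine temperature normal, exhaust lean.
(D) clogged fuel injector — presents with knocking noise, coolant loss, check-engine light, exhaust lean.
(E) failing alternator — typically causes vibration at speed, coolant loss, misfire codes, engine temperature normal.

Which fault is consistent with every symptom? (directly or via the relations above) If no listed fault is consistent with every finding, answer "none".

none

For each candidate, compare predicted effects to what was observed:
(A) slipping clutch — does not account for stalling under load
(B) worn timing belt — does not account for check-engine light
(C) seized caliper — fails on check-engine light, hard starting, exhaust rich, stalling under load (predicts exhaust lean, not exhaust rich)
(D) clogged fuel injector — fails on misfire codes, hard starting, exhaust rich, stalling under load (predicts exhaust lean, not exhaust rich)
(E) failing alternator — check-engine light NO; misfire codes yes; hard starting NO; exhaust rich NO; stalling under load NO
No candidate is consistent with all observations.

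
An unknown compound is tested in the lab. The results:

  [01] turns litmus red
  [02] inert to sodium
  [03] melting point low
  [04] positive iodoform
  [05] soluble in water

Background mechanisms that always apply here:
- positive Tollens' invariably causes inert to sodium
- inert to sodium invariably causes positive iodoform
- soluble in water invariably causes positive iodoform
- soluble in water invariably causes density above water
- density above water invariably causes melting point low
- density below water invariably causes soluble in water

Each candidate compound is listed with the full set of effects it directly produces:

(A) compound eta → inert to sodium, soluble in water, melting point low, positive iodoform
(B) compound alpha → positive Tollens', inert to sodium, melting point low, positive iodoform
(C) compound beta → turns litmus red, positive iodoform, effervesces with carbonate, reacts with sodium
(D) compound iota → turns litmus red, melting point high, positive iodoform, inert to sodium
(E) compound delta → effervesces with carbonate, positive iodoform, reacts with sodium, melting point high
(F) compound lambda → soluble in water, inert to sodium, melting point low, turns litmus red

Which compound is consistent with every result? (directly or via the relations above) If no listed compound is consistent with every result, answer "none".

F

Checking each candidate against the observations:
(A) compound eta — turns litmus red -; inert to sodium +; melting point low +; positive iodoform +; soluble in water +
(B) compound alpha — turns litmus red -; inert to sodium +; melting point low +; positive iodoform +; soluble in water -
(C) compound beta — turns litmus red +; inert to sodium -; melting point low -; positive iodoform +; soluble in water -
(D) compound iota — fails on melting point low, soluble in water (predicts melting point high, not melting point low)
(E) compound delta — fails on turns litmus red, inert to sodium, melting point low, soluble in water (predicts reacts with sodium, not inert to sodium; predicts melting point high, not melting point low)
(F) compound lambda — turns litmus red +; inert to sodium +; melting point low +; positive iodoform + (by soluble in water → positive iodoform); soluble in water +
(F) alone accounts for all the evidence.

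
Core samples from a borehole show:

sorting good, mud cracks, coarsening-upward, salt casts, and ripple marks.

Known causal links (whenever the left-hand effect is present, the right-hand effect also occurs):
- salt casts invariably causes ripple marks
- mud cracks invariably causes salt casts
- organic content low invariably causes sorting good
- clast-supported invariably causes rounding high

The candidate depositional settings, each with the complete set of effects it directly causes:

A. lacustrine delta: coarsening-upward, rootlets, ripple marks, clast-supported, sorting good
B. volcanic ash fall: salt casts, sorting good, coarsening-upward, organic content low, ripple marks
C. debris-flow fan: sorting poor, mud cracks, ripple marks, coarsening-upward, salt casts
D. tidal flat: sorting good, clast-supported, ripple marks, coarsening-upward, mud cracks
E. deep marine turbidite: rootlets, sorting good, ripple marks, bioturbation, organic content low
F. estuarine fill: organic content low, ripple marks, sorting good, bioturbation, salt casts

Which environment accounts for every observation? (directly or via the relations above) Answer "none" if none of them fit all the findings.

D

Checking each candidate against the observations:
(A) lacustrine delta — sorting good yes; mud cracks NO; coarsening-upward yes; salt casts NO; ripple marks yes
(B) volcanic ash fall — does not account for mud cracks
(C) debris-flow fan — fails on sorting good (predicts sorting poor, not sorting good)
(D) tidal flat — accounts for every observation (salt casts by mud cracks → salt casts)
(E) deep marine turbidite — sorting good yes; mud cracks NO; coarsening-upward NO; salt casts NO; ripple marks yes
(F) estuarine fill — sorting good yes; mud cracks NO; coarsening-upward NO; salt casts yes; ripple marks yes
(D) alone accounts for all the evidence.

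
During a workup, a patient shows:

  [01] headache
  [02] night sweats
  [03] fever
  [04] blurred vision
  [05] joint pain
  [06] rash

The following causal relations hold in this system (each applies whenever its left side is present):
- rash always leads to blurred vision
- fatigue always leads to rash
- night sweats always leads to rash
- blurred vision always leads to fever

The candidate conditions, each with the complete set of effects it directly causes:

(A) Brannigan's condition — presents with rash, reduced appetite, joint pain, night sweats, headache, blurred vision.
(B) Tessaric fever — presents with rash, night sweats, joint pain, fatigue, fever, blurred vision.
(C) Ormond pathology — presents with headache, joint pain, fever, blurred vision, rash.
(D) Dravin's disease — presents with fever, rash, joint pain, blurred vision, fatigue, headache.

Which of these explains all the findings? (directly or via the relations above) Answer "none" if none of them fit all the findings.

A

Per-candidate check:
(A) Brannigan's condition — headache ✓; night sweats ✓; fever ✓ (through blurred vision → fever); blurred vision ✓; joint pain ✓; rash ✓
(B) Tessaric fever — headache ✗; night sweats ✓; fever ✓; blurred vision ✓; joint pain ✓; rash ✓
(C) Ormond pathology — headache ✓; night sweats ✗; fever ✓; blurred vision ✓; joint pain ✓; rash ✓
(D) Dravin's disease — headache ✓; night sweats ✗; fever ✓; blurred vision ✓; joint pain ✓; rash ✓
(A) is the only candidate with no mismatches.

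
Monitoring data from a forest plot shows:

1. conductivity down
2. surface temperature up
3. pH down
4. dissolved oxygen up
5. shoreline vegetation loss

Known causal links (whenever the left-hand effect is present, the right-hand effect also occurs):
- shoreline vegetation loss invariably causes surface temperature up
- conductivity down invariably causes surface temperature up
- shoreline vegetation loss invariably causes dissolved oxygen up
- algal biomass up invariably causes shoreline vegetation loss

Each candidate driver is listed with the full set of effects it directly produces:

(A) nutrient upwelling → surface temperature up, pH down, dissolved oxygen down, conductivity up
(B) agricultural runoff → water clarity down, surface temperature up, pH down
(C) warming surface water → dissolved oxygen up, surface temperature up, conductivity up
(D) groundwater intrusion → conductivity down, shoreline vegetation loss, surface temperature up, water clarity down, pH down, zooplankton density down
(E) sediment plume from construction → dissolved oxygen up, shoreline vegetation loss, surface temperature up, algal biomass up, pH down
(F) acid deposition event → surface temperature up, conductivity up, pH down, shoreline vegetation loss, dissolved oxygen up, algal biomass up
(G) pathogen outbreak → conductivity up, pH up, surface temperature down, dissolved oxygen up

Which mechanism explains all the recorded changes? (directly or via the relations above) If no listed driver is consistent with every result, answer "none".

D

For each candidate, compare predicted effects to what was observed:
(A) nutrient upwelling — fails on conductivity down, dissolved oxygen up, shoreline vegetation loss (predicts conductivity up, not conductivity down; predicts dissolved oxygen down, not dissolved oxygen up)
(B) agricultural runoff — does not account for conductivity down, dissolved oxygen up, shoreline vegetation loss
(C) warming surface water — fails on conductivity down, pH down, shoreline vegetation loss (predicts conductivity up, not conductivity down)
(D) groundwater intrusion — accounts for every observation (dissolved oxygen up via shoreline vegetation loss → dissolved oxygen up)
(E) sediment plume from construction — does not account for conductivity down
(F) acid deposition event — fails on conductivity down (predicts conductivity up, not conductivity down)
(G) pathogen outbreak — fails on conductivity down, surface temperature up, pH down, shoreline vegetation loss (predicts conductivity up, not conductivity down; predicts surface temperature down, not surface temperature up; predicts pH up, not pH down)
Only (D) is consistent with every observation.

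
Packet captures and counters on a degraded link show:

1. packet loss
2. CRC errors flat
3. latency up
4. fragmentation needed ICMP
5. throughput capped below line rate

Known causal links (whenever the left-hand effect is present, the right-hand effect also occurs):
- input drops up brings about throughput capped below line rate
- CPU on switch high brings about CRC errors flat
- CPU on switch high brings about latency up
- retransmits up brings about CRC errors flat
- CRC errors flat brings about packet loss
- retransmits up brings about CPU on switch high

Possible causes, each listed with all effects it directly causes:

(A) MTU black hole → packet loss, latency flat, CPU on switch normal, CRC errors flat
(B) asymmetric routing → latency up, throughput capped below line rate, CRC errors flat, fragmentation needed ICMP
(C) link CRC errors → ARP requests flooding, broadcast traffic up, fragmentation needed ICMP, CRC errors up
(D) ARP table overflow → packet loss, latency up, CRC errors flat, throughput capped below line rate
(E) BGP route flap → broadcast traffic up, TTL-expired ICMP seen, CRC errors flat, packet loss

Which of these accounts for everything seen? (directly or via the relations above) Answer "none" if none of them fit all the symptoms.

For each candidate, compare predicted effects to what was observed:
(A) MTU black hole — packet loss ✓; CRC errors flat ✓; latency up ✗; fragmentation needed ICMP ✗; throughput capped below line rate ✗
(B) asymmetric routing — packet loss ✓ (by CRC errors flat → packet loss); CRC errors flat ✓; latency up ✓; fragmentation needed ICMP ✓; throughput capped below line rate ✓
(C) link CRC errors — packet loss ✗; CRC errors flat ✗; latency up ✗; fragmentation needed ICMP ✓; throughput capped below line rate ✗
(D) ARP table overflow — packet loss ✓; CRC errors flat ✓; latency up ✓; fragmentation needed ICMP ✗; throughput capped below line rate ✓
(E) BGP route flap — packet loss ✓; CRC errors flat ✓; latency up ✗; fragmentation needed ICMP ✗; throughput capped below line rate ✗
Only (B) is consistent with every observation.

B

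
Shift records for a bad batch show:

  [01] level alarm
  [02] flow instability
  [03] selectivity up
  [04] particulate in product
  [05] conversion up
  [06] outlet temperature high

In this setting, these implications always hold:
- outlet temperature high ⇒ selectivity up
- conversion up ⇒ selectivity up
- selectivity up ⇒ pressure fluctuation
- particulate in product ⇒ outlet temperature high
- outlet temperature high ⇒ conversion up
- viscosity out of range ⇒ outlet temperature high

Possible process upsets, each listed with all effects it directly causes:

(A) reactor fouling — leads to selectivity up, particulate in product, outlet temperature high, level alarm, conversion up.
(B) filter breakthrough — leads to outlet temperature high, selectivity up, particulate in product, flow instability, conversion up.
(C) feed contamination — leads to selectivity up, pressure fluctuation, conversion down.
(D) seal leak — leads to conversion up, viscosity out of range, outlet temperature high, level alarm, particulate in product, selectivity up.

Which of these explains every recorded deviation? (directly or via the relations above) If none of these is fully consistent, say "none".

none

Checking each candidate against the observations:
(A) reactor fouling — does not account for flow instability
(B) filter breakthrough — level alarm -; flow instability +; selectivity up +; particulate in product +; conversion up +; outlet temperature high +
(C) feed contamination — fails on level alarm, flow instability, particulate in product, conversion up, outlet temperature high (predicts conversion down, not conversion up)
(D) seal leak — level alarm +; flow instability -; selectivity up +; particulate in product +; conversion up +; outlet temperature high +
None of the listed candidates fits everything.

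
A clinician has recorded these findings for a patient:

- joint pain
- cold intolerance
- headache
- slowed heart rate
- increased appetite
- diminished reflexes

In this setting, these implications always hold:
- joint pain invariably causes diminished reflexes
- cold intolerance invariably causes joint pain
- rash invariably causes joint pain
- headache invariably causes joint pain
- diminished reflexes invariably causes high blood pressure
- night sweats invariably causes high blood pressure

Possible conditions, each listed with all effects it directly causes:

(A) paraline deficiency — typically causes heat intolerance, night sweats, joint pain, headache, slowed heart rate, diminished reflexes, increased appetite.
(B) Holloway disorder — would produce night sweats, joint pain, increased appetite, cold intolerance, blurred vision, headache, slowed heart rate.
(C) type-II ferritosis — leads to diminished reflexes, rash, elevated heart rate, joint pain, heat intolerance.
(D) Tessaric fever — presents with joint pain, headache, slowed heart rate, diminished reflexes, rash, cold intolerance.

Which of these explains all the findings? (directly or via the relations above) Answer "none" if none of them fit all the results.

B

Per-candidate check:
(A) paraline deficiency — joint pain +; cold intolerance -; headache +; slowed heart rate +; increased appetite +; diminished reflexes +
(B) Holloway disorder — joint pain +; cold intolerance +; headache +; slowed heart rate +; increased appetite +; diminished reflexes + (through joint pain → diminished reflexes)
(C) type-II ferritosis — fails on cold intolerance, headache, slowed heart rate, increased appetite (predicts heat intolerance, not cold intolerance; predicts elevated heart rate, not slowed heart rate)
(D) Tessaric fever — joint pain +; cold intolerance +; headache +; slowed heart rate +; increased appetite -; diminished reflexes +
Only (B) is consistent with every observation.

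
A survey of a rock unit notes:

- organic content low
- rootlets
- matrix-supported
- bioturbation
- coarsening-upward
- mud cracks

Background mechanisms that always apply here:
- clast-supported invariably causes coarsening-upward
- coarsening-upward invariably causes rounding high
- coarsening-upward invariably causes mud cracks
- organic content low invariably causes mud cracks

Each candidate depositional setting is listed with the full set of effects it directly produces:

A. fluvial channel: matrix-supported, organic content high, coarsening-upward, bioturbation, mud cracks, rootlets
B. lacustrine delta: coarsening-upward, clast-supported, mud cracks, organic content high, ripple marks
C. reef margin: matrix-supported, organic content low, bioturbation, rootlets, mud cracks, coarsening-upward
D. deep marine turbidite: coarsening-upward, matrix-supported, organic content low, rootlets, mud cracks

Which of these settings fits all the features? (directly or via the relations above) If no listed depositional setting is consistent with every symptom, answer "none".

C

Per-candidate check:
(A) fluvial channel — fails on organic content low (predicts organic content high, not organic content low)
(B) lacustrine delta — organic content low ✗; rootlets ✗; matrix-supported ✗; bioturbation ✗; coarsening-upward ✓; mud cracks ✓
(C) reef margin — organic content low ✓; rootlets ✓; matrix-supported ✓; bioturbation ✓; coarsening-upward ✓; mud cracks ✓
(D) deep marine turbidite — does not account for bioturbation
Only (C) is consistent with every observation.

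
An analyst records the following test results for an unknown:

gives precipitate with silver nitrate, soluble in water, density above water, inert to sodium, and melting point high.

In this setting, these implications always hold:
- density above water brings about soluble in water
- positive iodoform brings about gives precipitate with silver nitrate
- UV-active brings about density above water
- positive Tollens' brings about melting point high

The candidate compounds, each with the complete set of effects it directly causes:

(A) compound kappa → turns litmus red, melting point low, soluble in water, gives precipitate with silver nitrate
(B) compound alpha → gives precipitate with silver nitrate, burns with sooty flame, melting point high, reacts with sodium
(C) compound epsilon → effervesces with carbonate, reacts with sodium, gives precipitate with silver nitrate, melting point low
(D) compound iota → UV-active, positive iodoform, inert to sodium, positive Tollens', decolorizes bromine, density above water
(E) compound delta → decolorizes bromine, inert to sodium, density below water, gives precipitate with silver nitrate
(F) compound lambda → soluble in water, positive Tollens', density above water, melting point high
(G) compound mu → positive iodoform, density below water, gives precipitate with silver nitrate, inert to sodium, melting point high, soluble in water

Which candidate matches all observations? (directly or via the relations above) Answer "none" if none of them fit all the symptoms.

D

Checking each candidate against the observations:
(A) compound kappa — gives precipitate with silver nitrate yes; soluble in water yes; density above water NO; inert to sodium NO; melting point high NO
(B) compound alpha — fails on soluble in water, density above water, inert to sodium (predicts reacts with sodium, not inert to sodium)
(C) compound epsilon — gives precipitate with silver nitrate yes; soluble in water NO; density above water NO; inert to sodium NO; melting point high NO
(D) compound iota — accounts for every observation (gives precipitate with silver nitrate through positive iodoform → gives precipitate with silver nitrate)
(E) compound delta — fails on soluble in water, density above water, melting point high (predicts density below water, not density above water)
(F) compound lambda — does not account for gives precipitate with silver nitrate, inert to sodium
(G) compound mu — gives precipitate with silver nitrate yes; soluble in water yes; density above water NO; inert to sodium yes; melting point high yes
Only (D) is consistent with every observation.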